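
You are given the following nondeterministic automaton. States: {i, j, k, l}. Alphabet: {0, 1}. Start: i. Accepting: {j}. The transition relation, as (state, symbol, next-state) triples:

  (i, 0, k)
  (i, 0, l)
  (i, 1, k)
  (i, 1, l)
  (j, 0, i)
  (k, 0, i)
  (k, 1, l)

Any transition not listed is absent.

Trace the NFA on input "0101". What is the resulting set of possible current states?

Start in {i}.
Read '0': i→{k, l}; now {k, l}.
Read '1': k→{l}, l→∅; now {l}.
Read '0': l→∅; now ∅.
The set is empty and remains empty for the remaining 1 symbol.

∅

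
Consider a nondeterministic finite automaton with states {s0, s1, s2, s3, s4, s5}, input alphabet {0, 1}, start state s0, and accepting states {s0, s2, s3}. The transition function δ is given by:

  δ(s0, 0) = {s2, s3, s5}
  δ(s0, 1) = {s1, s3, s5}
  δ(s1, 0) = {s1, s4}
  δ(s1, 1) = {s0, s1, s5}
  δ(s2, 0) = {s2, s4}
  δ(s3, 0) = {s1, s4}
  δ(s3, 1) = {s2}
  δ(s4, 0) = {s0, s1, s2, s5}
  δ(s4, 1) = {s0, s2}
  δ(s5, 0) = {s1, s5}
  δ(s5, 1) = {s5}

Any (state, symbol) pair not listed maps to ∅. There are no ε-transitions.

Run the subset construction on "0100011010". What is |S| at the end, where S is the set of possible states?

5

Start in {s0}.
Read '0': {s0} → {s2, s3, s5}.
Read '1': {s2, s3, s5} → {s2, s5}.
Read '0': {s2, s5} → {s1, s2, s4, s5}.
Read '0': {s1, s2, s4, s5} → {s0, s1, s2, s4, s5}.
Read '0': {s0, s1, s2, s4, s5} → {s0, s1, s2, s3, s4, s5}.
Read '1': {s0, s1, s2, s3, s4, s5} → {s0, s1, s2, s3, s5}.
Read '1': {s0, s1, s2, s3, s5} → {s0, s1, s2, s3, s5}.
Read '0': {s0, s1, s2, s3, s5} → {s1, s2, s3, s4, s5}.
Read '1': {s1, s2, s3, s4, s5} → {s0, s1, s2, s5}.
Read '0': {s0, s1, s2, s5} → {s1, s2, s3, s4, s5}.
That set has 5 states.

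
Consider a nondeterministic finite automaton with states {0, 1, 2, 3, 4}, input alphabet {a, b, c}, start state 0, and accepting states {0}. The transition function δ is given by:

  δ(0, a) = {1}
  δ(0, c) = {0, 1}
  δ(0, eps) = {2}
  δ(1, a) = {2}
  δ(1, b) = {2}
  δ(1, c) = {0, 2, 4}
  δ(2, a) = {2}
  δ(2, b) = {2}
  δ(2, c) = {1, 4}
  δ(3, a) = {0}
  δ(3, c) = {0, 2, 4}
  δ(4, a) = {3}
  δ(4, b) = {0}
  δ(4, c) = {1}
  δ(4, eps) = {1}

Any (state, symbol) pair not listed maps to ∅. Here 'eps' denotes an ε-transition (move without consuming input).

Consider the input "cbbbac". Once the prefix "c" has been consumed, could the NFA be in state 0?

Yes

Start: ε-closure({0}) = {0, 2}.
Read 'c': {0, 2} → {0, 1, 2, 4}.
State 0 is in {0, 1, 2, 4}.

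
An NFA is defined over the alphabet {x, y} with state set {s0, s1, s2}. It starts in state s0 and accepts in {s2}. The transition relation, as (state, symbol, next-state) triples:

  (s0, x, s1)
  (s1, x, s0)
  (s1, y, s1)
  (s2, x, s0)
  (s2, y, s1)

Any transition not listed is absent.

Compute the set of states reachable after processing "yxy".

∅

Start in {s0}.
Read 'y': s0→∅; now ∅.
The set is empty and remains empty for the remaining 2 symbols.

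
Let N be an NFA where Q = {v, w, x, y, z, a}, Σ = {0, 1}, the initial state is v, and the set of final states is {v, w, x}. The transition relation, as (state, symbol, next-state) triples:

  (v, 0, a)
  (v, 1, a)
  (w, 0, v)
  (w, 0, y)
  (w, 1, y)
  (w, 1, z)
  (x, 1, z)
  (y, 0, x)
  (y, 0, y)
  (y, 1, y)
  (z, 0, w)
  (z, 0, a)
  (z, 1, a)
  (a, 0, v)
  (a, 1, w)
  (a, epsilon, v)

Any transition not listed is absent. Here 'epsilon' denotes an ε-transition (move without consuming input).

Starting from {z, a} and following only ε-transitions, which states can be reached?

{v, z, a}

Begin with {z, a}.
ε-move a → v; add v.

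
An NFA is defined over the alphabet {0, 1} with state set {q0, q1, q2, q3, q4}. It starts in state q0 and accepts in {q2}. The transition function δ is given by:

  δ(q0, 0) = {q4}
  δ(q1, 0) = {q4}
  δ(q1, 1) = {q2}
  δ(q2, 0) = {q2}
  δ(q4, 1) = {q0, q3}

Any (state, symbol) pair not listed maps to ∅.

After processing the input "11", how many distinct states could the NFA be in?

0

Start in {q0}.
Read '1': q0→∅; now ∅.
The set is empty and remains empty for the remaining 1 symbol.
That set has 0 states.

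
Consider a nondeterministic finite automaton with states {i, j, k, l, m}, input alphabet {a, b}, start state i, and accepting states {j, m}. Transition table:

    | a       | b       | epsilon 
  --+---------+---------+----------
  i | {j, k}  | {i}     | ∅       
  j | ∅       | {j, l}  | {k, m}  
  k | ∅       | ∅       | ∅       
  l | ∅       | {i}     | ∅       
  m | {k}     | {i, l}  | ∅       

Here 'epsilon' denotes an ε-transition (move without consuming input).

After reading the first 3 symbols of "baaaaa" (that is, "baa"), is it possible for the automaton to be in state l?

No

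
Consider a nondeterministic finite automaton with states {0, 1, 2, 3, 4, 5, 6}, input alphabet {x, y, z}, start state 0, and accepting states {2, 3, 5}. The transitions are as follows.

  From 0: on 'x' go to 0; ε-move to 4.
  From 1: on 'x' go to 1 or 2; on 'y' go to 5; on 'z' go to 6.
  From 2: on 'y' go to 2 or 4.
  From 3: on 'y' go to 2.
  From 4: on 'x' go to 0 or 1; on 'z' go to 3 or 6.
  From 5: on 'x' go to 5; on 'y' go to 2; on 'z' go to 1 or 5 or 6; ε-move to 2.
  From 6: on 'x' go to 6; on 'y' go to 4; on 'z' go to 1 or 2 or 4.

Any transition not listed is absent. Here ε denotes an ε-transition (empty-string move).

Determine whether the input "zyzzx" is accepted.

Start: ε-closure({0}) = {0, 4}.
Read 'z': 0→∅, 4→{3, 6}; now {3, 6}.
Read 'y': 3→{2}, 6→{4}; now {2, 4}.
Read 'z': 2→∅, 4→{3, 6}; now {3, 6}.
Read 'z': 3→∅, 6→{1, 2, 4}; now {1, 2, 4}.
Read 'x': 1→{1, 2}, 2→∅, 4→{0, 1}; union {0, 1, 2}; ε-closure = {0, 1, 2, 4}.
The final set {0, 1, 2, 4} contains the accepting state 2.

Yes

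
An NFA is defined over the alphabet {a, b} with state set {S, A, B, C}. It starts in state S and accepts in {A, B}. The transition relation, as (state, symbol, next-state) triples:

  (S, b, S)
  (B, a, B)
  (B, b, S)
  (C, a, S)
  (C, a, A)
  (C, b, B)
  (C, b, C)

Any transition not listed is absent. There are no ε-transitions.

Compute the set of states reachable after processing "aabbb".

Start in {S}.
Read 'a': {S} → ∅.
The set is empty and remains empty for the remaining 4 symbols.

∅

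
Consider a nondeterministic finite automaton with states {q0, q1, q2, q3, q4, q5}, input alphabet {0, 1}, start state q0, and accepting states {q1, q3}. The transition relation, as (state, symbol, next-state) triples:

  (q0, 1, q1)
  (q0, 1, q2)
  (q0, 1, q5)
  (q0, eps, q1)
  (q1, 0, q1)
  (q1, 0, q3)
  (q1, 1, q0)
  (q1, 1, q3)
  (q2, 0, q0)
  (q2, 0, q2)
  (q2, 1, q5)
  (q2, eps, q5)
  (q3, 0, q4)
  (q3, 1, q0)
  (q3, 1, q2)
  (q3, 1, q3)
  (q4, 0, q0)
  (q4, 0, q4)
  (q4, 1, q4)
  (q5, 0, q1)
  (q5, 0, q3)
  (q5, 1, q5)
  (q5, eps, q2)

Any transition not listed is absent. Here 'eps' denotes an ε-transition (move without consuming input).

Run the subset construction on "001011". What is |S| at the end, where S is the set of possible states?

6

Start: ε-closure({q0}) = {q0, q1}.
Read '0': q0→∅, q1→{q1, q3}; now {q1, q3}.
Read '0': q1→{q1, q3}, q3→{q4}; now {q1, q3, q4}.
Read '1': q1→{q0, q3}, q3→{q0, q2, q3}, q4→{q4}; union {q0, q2, q3, q4}; ε-closure = {q0, q1, q2, q3, q4, q5}.
Read '0': q0→∅, q1→{q1, q3}, q2→{q0, q2}, q3→{q4}, q4→{q0, q4}, q5→{q1, q3}; union {q0, q1, q2, q3, q4}; ε-closure = {q0, q1, q2, q3, q4, q5}.
Read '1': q0→{q1, q2, q5}, q1→{q0, q3}, q2→{q5}, q3→{q0, q2, q3}, q4→{q4}, q5→{q5}; now {q0, q1, q2, q3, q4, q5}.
Read '1': q0→{q1, q2, q5}, q1→{q0, q3}, q2→{q5}, q3→{q0, q2, q3}, q4→{q4}, q5→{q5}; now {q0, q1, q2, q3, q4, q5}.
That set has 6 states.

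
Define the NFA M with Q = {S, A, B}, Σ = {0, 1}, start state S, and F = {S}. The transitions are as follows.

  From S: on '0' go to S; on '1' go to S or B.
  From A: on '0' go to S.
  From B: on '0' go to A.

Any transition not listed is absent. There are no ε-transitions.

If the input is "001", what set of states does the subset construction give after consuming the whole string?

Start in {S}.
Read '0': {S} → {S}.
Read '0': {S} → {S}.
Read '1': {S} → {S, B}.

{S, B}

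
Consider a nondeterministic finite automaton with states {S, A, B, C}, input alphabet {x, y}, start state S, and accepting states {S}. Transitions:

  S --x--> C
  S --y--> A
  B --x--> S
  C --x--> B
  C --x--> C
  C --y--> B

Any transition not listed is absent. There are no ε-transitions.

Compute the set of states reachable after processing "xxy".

{B}

Start in {S}.
Read 'x': {S} → {C}.
Read 'x': {C} → {B, C}.
Read 'y': {B, C} → {B}.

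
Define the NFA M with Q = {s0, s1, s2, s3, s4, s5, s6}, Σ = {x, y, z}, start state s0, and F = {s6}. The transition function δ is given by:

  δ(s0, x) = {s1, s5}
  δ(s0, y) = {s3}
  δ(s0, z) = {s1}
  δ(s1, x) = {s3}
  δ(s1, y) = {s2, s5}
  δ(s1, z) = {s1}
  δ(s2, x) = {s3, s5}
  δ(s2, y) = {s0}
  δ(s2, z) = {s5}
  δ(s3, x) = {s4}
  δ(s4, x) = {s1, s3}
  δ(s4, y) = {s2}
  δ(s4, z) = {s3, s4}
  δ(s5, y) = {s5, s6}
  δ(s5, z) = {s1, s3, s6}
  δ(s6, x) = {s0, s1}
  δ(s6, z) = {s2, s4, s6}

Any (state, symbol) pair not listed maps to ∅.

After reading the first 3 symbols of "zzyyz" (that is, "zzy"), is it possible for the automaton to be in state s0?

No

Start in {s0}.
Read 'z': s0→{s1}; now {s1}.
Read 'z': s1→{s1}; now {s1}.
Read 'y': s1→{s2, s5}; now {s2, s5}.
State s0 is not in {s2, s5}.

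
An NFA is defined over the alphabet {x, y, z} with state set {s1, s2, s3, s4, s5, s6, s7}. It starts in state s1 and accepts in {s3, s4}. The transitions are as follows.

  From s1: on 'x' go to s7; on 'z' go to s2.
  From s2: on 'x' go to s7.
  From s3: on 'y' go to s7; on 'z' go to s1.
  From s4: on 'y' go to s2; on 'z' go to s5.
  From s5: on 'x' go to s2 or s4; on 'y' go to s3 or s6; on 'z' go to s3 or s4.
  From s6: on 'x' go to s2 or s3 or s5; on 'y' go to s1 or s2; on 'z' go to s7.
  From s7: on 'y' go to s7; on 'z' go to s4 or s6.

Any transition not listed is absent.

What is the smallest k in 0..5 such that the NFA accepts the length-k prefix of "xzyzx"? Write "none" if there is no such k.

2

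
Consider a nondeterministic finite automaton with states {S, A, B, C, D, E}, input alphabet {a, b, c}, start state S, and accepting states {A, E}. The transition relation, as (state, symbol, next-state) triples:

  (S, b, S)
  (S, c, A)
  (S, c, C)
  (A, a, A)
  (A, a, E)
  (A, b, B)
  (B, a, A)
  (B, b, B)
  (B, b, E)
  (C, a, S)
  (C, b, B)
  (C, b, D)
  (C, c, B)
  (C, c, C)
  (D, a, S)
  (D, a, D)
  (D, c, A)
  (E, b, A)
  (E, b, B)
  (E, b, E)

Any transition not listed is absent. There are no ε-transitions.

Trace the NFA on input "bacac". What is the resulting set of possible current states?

Start in {S}.
Read 'b': {S} → {S}.
Read 'a': {S} → ∅.
The set is empty and remains empty for the remaining 3 symbols.

∅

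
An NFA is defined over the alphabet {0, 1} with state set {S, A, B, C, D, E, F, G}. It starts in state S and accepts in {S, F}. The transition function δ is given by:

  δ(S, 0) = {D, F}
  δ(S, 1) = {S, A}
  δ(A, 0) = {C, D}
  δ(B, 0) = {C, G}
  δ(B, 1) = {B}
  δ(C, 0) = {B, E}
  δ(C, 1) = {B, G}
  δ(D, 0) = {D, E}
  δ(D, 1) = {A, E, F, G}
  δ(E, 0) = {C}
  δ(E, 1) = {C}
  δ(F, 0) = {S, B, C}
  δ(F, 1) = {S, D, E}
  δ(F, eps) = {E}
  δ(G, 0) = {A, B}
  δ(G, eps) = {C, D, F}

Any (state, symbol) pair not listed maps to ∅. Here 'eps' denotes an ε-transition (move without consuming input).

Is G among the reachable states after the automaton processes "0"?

Start in {S}.
Read '0': S→{D, F}; union {D, F}; ε-closure = {D, E, F}.
State G is not in {D, E, F}.

No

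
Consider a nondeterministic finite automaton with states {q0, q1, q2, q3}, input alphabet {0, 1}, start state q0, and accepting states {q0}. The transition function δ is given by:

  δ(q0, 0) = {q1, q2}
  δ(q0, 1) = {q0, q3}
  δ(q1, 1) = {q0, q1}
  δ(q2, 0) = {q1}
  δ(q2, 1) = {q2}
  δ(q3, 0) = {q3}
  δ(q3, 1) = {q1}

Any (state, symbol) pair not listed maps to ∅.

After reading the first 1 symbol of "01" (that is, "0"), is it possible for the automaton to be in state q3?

No

Start in {q0}.
Read '0': {q0} → {q1, q2}.
State q3 is not in {q1, q2}.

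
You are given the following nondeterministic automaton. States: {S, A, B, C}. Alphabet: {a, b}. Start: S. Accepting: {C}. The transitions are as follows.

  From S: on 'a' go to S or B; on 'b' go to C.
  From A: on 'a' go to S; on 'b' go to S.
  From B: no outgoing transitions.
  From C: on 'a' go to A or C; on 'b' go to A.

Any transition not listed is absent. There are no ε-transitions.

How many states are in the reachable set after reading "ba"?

2

Start in {S}.
Read 'b': {S} → {C}.
Read 'a': {C} → {A, C}.
That set has 2 states.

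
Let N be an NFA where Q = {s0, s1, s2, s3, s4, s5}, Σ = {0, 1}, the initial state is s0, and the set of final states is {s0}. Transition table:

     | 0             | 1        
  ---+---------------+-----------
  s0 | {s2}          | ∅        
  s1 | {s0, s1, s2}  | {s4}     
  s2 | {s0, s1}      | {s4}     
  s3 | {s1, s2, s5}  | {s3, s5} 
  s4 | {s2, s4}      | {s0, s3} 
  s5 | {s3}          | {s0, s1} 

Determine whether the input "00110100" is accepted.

Yes

Start in {s0}.
Read '0': {s0} → {s2}.
Read '0': {s2} → {s0, s1}.
Read '1': {s0, s1} → {s4}.
Read '1': {s4} → {s0, s3}.
Read '0': {s0, s3} → {s1, s2, s5}.
Read '1': {s1, s2, s5} → {s0, s1, s4}.
Read '0': {s0, s1, s4} → {s0, s1, s2, s4}.
Read '0': {s0, s1, s2, s4} → {s0, s1, s2, s4}.
The final set {s0, s1, s2, s4} contains the accepting state s0.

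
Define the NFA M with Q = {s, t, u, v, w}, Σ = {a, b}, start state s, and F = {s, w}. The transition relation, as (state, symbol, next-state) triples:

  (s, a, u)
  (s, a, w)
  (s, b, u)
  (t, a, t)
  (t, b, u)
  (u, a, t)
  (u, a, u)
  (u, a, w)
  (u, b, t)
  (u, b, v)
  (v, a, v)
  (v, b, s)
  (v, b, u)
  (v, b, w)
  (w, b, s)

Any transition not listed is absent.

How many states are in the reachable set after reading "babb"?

5

Start in {s}.
Read 'b': {s} → {u}.
Read 'a': {u} → {t, u, w}.
Read 'b': {t, u, w} → {s, t, u, v}.
Read 'b': {s, t, u, v} → {s, t, u, v, w}.
That set has 5 states.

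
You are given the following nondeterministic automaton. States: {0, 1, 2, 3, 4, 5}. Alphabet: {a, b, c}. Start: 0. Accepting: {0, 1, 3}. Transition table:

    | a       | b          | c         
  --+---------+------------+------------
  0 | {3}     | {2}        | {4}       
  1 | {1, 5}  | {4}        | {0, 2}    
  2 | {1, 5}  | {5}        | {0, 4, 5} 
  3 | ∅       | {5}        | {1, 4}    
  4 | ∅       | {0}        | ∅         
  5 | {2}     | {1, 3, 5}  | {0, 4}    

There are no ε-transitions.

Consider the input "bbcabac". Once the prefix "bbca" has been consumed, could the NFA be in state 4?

No

Start in {0}.
Read 'b': 0→{2}; now {2}.
Read 'b': 2→{5}; now {5}.
Read 'c': 5→{0, 4}; now {0, 4}.
Read 'a': 0→{3}, 4→∅; now {3}.
State 4 is not in {3}.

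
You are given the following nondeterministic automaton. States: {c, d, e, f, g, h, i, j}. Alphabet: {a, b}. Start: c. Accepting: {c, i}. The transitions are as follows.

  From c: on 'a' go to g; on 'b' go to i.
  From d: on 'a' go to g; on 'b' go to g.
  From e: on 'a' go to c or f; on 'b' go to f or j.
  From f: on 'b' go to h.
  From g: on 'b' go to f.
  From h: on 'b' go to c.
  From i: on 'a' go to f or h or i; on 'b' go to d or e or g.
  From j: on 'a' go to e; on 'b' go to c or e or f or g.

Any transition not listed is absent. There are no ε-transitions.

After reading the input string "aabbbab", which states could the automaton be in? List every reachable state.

Start in {c}.
Read 'a': {c} → {g}.
Read 'a': {g} → ∅.
The set is empty and remains empty for the remaining 5 symbols.

∅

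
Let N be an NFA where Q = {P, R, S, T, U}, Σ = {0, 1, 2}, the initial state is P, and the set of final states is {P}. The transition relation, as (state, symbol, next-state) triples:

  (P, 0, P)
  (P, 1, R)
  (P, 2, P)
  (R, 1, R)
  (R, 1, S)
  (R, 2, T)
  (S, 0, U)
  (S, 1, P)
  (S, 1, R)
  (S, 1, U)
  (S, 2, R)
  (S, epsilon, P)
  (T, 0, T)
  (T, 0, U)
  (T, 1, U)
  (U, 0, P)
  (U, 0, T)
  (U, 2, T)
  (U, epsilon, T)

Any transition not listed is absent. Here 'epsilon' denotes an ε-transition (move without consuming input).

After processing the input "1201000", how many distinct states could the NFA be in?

3

Start in {P}.
Read '1': {P} → {R}.
Read '2': {R} → {T}.
Read '0': {T} → {T, U}.
Read '1': {T, U} → {T, U}.
Read '0': {T, U} → {P, T, U}.
Read '0': {P, T, U} → {P, T, U}.
Read '0': {P, T, U} → {P, T, U}.
That set has 3 states.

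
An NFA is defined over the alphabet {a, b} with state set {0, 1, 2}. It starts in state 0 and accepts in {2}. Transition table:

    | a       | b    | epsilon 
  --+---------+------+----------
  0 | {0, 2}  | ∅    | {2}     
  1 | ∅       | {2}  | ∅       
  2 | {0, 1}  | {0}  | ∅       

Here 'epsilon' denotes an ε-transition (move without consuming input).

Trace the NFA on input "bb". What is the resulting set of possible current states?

Start: ε-closure({0}) = {0, 2}.
Read 'b': 0→∅, 2→{0}; union {0}; ε-closure = {0, 2}.
Read 'b': 0→∅, 2→{0}; union {0}; ε-closure = {0, 2}.

{0, 2}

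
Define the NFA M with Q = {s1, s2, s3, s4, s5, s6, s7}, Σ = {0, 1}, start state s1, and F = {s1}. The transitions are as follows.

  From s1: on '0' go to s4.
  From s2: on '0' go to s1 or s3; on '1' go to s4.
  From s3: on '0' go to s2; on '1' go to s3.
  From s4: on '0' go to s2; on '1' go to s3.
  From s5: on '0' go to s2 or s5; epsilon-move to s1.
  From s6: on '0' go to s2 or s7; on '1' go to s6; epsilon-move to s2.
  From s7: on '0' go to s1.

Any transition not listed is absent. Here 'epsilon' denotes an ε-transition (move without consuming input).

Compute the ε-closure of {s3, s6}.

{s2, s3, s6}

Begin with {s3, s6}.
ε-move s6 → s2; add s2.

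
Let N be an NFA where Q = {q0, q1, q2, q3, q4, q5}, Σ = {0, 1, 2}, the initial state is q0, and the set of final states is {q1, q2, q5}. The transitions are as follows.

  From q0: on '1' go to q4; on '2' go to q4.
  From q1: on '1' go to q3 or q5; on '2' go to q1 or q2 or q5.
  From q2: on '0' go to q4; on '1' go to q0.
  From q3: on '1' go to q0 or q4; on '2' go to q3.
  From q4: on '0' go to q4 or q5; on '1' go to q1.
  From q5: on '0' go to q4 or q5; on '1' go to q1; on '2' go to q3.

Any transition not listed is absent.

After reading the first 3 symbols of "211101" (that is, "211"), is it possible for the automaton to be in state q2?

No

Start in {q0}.
Read '2': q0→{q4}; now {q4}.
Read '1': q4→{q1}; now {q1}.
Read '1': q1→{q3, q5}; now {q3, q5}.
State q2 is not in {q3, q5}.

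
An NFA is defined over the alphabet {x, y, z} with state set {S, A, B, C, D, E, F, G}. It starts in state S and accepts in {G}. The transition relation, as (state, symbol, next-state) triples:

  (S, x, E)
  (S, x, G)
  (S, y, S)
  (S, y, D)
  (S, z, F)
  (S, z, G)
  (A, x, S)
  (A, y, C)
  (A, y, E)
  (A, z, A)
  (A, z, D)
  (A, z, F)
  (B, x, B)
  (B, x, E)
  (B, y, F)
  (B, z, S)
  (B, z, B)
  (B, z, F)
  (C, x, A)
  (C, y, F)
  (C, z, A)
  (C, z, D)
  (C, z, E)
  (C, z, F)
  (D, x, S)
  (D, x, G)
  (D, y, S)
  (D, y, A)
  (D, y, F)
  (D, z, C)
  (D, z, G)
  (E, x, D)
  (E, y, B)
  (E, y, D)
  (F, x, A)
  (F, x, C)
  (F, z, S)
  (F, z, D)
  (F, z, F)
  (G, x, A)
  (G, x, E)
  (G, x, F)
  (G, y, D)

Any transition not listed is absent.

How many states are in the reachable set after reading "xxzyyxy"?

7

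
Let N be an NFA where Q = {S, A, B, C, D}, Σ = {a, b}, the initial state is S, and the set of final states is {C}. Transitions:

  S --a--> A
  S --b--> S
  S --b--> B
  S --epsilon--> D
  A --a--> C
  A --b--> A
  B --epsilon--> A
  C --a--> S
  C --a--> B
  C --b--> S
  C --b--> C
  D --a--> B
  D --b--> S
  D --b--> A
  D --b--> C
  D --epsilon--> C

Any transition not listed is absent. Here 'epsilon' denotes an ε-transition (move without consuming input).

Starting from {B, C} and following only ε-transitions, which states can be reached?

Begin with {B, C}.
ε-move B → A; add A.

{A, B, C}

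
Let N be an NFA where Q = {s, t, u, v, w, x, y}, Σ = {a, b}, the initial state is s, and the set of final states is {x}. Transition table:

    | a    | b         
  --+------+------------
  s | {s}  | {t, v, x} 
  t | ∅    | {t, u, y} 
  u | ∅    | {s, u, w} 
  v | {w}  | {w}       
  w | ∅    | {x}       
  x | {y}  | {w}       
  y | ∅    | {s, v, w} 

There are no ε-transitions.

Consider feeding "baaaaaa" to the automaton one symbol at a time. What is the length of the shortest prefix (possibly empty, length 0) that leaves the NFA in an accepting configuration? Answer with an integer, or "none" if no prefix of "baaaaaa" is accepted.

1

Start in {s}.
Read 'b': s→{t, v, x}; now {t, v, x}.
None of the earlier sets intersect F, but {t, v, x} does.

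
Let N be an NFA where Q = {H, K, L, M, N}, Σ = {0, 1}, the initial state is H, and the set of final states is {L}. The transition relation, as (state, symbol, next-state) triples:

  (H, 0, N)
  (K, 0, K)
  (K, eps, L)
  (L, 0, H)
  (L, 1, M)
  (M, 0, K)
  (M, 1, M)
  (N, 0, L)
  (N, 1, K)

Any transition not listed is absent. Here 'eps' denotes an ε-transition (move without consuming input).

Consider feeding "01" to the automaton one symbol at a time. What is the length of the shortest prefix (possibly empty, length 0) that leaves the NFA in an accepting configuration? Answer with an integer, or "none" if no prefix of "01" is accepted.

Start in {H}.
Read '0': H→{N}; now {N}.
Read '1': N→{K}; union {K}; ε-closure = {K, L}.
None of the earlier sets intersect F, but {K, L} does.

2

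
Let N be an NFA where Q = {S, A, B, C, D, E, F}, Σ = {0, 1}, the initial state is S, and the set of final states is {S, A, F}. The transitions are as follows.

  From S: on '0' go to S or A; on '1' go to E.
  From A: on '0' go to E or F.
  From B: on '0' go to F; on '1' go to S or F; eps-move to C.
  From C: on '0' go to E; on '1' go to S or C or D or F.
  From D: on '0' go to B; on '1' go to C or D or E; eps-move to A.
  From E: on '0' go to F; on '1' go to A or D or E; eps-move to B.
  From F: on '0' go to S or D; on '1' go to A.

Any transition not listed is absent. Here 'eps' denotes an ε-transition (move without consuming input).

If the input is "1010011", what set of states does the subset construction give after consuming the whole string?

{S, A, B, C, D, E, F}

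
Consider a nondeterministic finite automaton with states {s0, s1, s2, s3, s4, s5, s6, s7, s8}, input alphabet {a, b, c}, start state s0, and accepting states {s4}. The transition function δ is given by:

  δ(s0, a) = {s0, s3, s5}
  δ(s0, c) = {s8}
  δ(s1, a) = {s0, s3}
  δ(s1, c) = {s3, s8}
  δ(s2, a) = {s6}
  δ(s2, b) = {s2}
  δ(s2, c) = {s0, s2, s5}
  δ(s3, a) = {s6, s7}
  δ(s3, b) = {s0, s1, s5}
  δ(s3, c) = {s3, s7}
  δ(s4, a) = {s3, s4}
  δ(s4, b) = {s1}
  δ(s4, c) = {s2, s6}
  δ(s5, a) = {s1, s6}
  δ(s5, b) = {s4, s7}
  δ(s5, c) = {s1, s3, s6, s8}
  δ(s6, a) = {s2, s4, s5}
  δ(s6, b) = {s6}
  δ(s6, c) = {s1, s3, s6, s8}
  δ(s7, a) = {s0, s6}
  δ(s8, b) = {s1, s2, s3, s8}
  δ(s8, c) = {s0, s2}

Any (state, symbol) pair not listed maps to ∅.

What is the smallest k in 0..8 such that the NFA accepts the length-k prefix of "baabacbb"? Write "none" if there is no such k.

none

Start in {s0}.
Read 'b': s0→∅; now ∅.
The set is empty and remains empty for the remaining 7 symbols.
No reachable set along the way intersects F.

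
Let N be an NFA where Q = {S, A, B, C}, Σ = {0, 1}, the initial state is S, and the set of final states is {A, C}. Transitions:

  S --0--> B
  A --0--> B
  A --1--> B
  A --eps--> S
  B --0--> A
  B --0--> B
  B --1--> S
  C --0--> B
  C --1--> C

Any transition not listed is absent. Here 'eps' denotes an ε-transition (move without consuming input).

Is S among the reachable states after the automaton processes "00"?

Start in {S}.
Read '0': S→{B}; now {B}.
Read '0': B→{A, B}; union {A, B}; ε-closure = {S, A, B}.
State S is in {S, A, B}.

Yes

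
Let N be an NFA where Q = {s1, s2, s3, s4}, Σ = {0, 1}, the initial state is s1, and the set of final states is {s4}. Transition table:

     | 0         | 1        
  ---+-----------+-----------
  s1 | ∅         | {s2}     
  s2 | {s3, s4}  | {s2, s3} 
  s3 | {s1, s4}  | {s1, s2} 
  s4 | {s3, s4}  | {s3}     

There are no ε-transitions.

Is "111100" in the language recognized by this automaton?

Yes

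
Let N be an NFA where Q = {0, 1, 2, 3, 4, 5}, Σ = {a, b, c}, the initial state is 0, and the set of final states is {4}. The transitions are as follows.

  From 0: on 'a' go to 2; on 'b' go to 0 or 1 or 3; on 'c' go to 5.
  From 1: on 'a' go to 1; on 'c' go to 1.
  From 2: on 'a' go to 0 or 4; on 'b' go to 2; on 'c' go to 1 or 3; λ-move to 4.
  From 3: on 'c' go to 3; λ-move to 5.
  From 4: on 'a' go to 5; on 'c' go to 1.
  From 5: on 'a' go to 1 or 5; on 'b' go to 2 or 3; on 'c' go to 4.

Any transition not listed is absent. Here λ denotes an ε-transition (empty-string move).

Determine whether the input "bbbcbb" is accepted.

Start in {0}.
Read 'b': 0→{0, 1, 3}; union {0, 1, 3}; ε-closure = {0, 1, 3, 5}.
Read 'b': 0→{0, 1, 3}, 1→∅, 3→∅, 5→{2, 3}; union {0, 1, 2, 3}; ε-closure = {0, 1, 2, 3, 4, 5}.
Read 'b': 0→{0, 1, 3}, 1→∅, 2→{2}, 3→∅, 4→∅, 5→{2, 3}; union {0, 1, 2, 3}; ε-closure = {0, 1, 2, 3, 4, 5}.
Read 'c': 0→{5}, 1→{1}, 2→{1, 3}, 3→{3}, 4→{1}, 5→{4}; now {1, 3, 4, 5}.
Read 'b': 1→∅, 3→∅, 4→∅, 5→{2, 3}; union {2, 3}; ε-closure = {2, 3, 4, 5}.
Read 'b': 2→{2}, 3→∅, 4→∅, 5→{2, 3}; union {2, 3}; ε-closure = {2, 3, 4, 5}.
The final set {2, 3, 4, 5} contains the accepting state 4.

Yes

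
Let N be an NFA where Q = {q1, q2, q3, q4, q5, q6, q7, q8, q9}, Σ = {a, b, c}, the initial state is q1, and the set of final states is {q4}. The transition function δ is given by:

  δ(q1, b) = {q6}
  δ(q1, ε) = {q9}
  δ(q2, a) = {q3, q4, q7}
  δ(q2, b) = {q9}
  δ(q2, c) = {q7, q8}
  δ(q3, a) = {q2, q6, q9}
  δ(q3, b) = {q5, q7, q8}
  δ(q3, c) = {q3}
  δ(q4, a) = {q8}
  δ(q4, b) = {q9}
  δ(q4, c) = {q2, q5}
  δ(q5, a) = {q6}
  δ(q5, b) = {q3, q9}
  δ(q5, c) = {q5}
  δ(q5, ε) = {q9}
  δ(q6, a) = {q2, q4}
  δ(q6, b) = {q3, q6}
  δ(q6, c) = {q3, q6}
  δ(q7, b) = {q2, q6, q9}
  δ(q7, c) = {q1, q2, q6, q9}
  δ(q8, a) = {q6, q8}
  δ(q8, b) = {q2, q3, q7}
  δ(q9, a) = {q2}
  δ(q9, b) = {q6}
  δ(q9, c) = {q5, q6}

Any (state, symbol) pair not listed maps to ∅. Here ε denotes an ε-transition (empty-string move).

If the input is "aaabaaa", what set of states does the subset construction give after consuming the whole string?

{q2, q3, q4, q6, q7, q8, q9}

Start: ε-closure({q1}) = {q1, q9}.
Read 'a': {q1, q9} → {q2}.
Read 'a': {q2} → {q3, q4, q7}.
Read 'a': {q3, q4, q7} → {q2, q6, q8, q9}.
Read 'b': {q2, q6, q8, q9} → {q2, q3, q6, q7, q9}.
Read 'a': {q2, q3, q6, q7, q9} → {q2, q3, q4, q6, q7, q9}.
Read 'a': {q2, q3, q4, q6, q7, q9} → {q2, q3, q4, q6, q7, q8, q9}.
Read 'a': {q2, q3, q4, q6, q7, q8, q9} → {q2, q3, q4, q6, q7, q8, q9}.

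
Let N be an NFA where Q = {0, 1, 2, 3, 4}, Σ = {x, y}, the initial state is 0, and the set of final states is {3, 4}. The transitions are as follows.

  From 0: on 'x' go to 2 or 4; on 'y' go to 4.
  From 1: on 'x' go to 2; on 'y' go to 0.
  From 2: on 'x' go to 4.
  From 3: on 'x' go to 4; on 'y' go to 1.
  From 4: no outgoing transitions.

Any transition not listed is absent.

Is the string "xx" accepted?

Start in {0}.
Read 'x': 0→{2, 4}; now {2, 4}.
Read 'x': 2→{4}, 4→∅; now {4}.
The final set {4} contains the accepting state 4.

Yes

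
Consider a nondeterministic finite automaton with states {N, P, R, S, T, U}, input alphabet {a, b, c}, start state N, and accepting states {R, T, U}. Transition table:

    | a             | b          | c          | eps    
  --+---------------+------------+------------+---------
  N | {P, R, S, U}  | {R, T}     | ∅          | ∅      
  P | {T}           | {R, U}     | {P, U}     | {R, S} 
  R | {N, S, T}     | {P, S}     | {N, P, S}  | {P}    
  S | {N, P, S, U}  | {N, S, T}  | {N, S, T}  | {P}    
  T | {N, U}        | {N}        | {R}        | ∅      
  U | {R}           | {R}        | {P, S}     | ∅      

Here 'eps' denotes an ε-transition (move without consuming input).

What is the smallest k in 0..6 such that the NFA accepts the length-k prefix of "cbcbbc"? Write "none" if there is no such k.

none

Start in {N}.
Read 'c': {N} → ∅.
The set is empty and remains empty for the remaining 5 symbols.
No reachable set along the way intersects F.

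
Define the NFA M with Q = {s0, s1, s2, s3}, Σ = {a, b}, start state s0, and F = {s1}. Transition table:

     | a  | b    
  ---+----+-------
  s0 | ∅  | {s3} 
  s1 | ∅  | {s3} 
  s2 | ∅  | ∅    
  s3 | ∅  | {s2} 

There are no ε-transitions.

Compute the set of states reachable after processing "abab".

∅

Start in {s0}.
Read 'a': s0→∅; now ∅.
The set is empty and remains empty for the remaining 3 symbols.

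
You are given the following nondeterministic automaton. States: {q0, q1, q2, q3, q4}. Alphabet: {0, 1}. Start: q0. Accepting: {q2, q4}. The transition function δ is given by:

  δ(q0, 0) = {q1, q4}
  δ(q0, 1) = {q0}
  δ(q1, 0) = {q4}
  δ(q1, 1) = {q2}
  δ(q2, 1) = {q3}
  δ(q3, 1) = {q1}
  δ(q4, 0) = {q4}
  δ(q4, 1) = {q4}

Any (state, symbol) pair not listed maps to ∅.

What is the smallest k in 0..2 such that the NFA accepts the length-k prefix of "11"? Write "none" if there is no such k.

Start in {q0}.
Read '1': {q0} → {q0}.
Read '1': {q0} → {q0}.
No reachable set along the way intersects F.

none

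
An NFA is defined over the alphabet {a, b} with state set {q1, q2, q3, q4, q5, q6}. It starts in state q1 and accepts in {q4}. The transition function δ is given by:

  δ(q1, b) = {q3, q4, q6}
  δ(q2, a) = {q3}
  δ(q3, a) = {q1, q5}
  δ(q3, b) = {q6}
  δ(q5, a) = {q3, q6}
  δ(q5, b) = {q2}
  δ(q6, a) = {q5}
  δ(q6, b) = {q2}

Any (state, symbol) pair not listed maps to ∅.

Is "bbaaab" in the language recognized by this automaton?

Yes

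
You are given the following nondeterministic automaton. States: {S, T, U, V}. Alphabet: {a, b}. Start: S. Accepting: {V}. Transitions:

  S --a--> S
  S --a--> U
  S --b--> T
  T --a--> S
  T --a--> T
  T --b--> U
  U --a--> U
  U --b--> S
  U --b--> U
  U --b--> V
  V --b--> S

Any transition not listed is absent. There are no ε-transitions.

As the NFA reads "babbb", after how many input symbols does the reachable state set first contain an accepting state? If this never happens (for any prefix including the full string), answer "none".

4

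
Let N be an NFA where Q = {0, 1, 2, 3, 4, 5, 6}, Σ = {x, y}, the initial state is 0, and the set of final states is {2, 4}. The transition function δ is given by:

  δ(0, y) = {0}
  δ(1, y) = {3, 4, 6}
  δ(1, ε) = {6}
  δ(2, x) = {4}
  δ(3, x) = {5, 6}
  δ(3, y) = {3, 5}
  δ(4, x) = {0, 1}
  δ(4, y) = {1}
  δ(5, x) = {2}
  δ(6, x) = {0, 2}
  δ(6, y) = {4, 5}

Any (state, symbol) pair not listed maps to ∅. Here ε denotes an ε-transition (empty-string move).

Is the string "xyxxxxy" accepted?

No

Start in {0}.
Read 'x': {0} → ∅.
The set is empty and remains empty for the remaining 6 symbols.
The final set ∅ contains no accepting state.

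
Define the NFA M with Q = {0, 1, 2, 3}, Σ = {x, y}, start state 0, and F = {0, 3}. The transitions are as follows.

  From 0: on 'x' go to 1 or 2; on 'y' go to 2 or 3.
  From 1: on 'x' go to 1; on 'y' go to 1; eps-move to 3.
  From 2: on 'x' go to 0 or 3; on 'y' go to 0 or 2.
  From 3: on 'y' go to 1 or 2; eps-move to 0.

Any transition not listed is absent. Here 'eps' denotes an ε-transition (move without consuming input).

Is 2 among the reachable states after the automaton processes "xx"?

Start in {0}.
Read 'x': {0} → {0, 1, 2, 3}.
Read 'x': {0, 1, 2, 3} → {0, 1, 2, 3}.
State 2 is in {0, 1, 2, 3}.

Yes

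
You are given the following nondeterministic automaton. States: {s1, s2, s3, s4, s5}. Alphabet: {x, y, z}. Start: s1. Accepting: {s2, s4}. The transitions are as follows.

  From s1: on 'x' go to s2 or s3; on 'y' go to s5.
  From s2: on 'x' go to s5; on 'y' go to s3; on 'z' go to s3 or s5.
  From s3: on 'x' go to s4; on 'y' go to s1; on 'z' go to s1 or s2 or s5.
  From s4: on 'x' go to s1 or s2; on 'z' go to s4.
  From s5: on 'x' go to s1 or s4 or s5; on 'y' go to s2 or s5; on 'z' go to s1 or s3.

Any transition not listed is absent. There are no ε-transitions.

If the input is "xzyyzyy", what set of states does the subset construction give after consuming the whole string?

{s1, s2, s3, s5}

Start in {s1}.
Read 'x': s1→{s2, s3}; now {s2, s3}.
Read 'z': s2→{s3, s5}, s3→{s1, s2, s5}; now {s1, s2, s3, s5}.
Read 'y': s1→{s5}, s2→{s3}, s3→{s1}, s5→{s2, s5}; now {s1, s2, s3, s5}.
Read 'y': s1→{s5}, s2→{s3}, s3→{s1}, s5→{s2, s5}; now {s1, s2, s3, s5}.
Read 'z': s1→∅, s2→{s3, s5}, s3→{s1, s2, s5}, s5→{s1, s3}; now {s1, s2, s3, s5}.
Read 'y': s1→{s5}, s2→{s3}, s3→{s1}, s5→{s2, s5}; now {s1, s2, s3, s5}.
Read 'y': s1→{s5}, s2→{s3}, s3→{s1}, s5→{s2, s5}; now {s1, s2, s3, s5}.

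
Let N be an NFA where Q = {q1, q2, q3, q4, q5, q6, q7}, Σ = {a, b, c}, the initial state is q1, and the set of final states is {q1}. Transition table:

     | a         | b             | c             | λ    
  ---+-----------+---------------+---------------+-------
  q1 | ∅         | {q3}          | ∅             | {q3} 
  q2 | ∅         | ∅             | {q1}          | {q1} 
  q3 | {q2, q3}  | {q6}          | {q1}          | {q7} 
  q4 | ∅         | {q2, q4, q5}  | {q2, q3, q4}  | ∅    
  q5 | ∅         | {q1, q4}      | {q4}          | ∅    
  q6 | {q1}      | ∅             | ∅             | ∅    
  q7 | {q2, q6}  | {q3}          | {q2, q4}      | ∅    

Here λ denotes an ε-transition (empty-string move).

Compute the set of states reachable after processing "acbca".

{q1, q2, q3, q6, q7}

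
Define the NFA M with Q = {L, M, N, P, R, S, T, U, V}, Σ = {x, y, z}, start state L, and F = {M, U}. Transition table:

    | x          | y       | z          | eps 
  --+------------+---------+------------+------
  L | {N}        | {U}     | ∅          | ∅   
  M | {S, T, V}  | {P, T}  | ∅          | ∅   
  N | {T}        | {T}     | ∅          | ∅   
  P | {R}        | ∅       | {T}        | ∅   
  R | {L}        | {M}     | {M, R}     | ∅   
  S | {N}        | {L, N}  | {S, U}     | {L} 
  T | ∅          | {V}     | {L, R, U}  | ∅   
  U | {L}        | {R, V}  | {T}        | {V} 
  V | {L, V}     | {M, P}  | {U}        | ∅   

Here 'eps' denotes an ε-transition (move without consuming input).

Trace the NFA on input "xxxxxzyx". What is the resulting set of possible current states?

Start in {L}.
Read 'x': L→{N}; now {N}.
Read 'x': N→{T}; now {T}.
Read 'x': T→∅; now ∅.
The set is empty and remains empty for the remaining 5 symbols.

∅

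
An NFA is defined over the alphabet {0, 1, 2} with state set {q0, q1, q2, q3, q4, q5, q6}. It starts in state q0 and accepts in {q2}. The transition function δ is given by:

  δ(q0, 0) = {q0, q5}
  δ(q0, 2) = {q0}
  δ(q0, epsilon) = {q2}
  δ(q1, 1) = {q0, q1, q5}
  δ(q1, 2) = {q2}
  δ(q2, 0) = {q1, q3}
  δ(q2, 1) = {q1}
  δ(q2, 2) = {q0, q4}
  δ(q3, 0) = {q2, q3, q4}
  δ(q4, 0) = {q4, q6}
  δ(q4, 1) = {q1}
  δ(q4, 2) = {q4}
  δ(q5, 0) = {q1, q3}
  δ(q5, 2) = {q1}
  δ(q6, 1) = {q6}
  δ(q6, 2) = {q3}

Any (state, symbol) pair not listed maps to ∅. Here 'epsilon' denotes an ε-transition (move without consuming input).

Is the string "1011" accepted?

Start: ε-closure({q0}) = {q0, q2}.
Read '1': q0→∅, q2→{q1}; now {q1}.
Read '0': q1→∅; now ∅.
The set is empty and remains empty for the remaining 2 symbols.
The final set ∅ contains no accepting state.

No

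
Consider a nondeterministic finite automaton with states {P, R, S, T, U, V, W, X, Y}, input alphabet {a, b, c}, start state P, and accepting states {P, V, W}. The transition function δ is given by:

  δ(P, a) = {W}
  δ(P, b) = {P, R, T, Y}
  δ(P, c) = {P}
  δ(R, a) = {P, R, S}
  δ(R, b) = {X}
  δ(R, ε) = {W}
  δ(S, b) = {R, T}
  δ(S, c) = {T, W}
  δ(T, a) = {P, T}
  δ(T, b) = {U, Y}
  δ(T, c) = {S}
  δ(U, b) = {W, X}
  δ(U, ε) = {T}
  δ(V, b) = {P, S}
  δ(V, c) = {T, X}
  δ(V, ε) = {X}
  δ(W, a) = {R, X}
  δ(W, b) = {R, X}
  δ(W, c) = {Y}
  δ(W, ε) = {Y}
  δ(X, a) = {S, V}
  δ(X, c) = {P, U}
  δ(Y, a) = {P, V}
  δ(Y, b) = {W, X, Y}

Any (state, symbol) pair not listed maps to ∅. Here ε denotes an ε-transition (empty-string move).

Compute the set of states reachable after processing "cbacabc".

{P, S, T, U, W, Y}

Start in {P}.
Read 'c': {P} → {P}.
Read 'b': {P} → {P, R, T, W, Y}.
Read 'a': {P, R, T, W, Y} → {P, R, S, T, V, W, X, Y}.
Read 'c': {P, R, S, T, V, W, X, Y} → {P, S, T, U, W, X, Y}.
Read 'a': {P, S, T, U, W, X, Y} → {P, R, S, T, V, W, X, Y}.
Read 'b': {P, R, S, T, V, W, X, Y} → {P, R, S, T, U, W, X, Y}.
Read 'c': {P, R, S, T, U, W, X, Y} → {P, S, T, U, W, Y}.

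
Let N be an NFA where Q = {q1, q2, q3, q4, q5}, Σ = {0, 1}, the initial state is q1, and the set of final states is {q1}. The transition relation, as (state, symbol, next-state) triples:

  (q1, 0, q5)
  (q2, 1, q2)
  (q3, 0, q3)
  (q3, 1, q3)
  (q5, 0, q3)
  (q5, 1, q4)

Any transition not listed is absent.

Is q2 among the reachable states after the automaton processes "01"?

Start in {q1}.
Read '0': q1→{q5}; now {q5}.
Read '1': q5→{q4}; now {q4}.
State q2 is not in {q4}.

No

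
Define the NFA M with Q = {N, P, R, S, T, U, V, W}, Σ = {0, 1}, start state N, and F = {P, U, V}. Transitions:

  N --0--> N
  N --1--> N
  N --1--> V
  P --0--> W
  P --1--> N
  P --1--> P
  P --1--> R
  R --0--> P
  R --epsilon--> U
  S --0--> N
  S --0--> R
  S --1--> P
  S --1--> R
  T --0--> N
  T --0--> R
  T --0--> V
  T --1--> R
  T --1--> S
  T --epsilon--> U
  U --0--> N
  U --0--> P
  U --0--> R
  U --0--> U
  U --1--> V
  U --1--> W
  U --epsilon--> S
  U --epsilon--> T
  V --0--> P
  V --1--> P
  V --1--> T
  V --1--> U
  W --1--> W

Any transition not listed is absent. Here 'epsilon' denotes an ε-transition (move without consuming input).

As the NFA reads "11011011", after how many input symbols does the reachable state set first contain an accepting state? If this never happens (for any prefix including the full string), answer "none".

1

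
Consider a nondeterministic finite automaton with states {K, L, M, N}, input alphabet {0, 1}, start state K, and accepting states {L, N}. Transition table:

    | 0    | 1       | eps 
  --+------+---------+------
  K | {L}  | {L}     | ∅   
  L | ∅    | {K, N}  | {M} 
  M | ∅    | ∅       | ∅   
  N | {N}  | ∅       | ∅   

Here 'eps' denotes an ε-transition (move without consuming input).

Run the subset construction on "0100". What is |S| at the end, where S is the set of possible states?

Start in {K}.
Read '0': K→{L}; union {L}; ε-closure = {L, M}.
Read '1': L→{K, N}, M→∅; now {K, N}.
Read '0': K→{L}, N→{N}; union {L, N}; ε-closure = {L, M, N}.
Read '0': L→∅, M→∅, N→{N}; now {N}.
That set has 1 state.

1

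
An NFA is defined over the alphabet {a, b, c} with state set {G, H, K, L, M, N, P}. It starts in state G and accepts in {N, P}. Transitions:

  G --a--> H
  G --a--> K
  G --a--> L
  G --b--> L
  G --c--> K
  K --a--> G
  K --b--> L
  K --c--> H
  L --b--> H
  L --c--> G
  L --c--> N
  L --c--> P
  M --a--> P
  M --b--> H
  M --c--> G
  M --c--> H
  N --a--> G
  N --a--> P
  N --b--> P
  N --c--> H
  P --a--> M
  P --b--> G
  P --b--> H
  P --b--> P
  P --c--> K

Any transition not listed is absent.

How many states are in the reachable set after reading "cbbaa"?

Start in {G}.
Read 'c': {G} → {K}.
Read 'b': {K} → {L}.
Read 'b': {L} → {H}.
Read 'a': {H} → ∅.
The set is empty and remains empty for the remaining 1 symbol.
That set has 0 states.

0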